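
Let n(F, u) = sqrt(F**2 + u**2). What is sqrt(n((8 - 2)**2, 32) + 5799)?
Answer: sqrt(5799 + 4*sqrt(145)) ≈ 76.467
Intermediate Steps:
sqrt(n((8 - 2)**2, 32) + 5799) = sqrt(sqrt(((8 - 2)**2)**2 + 32**2) + 5799) = sqrt(sqrt((6**2)**2 + 1024) + 5799) = sqrt(sqrt(36**2 + 1024) + 5799) = sqrt(sqrt(1296 + 1024) + 5799) = sqrt(sqrt(2320) + 5799) = sqrt(4*sqrt(145) + 5799) = sqrt(5799 + 4*sqrt(145))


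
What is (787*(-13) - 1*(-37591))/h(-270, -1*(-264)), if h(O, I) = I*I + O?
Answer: 80/203 ≈ 0.39409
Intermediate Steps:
h(O, I) = O + I**2 (h(O, I) = I**2 + O = O + I**2)
(787*(-13) - 1*(-37591))/h(-270, -1*(-264)) = (787*(-13) - 1*(-37591))/(-270 + (-1*(-264))**2) = (-10231 + 37591)/(-270 + 264**2) = 27360/(-270 + 69696) = 27360/69426 = 27360*(1/69426) = 80/203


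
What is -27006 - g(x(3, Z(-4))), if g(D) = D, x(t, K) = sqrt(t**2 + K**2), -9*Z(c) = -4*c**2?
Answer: -27006 - 5*sqrt(193)/9 ≈ -27014.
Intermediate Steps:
Z(c) = 4*c**2/9 (Z(c) = -(-4)*c**2/9 = 4*c**2/9)
x(t, K) = sqrt(K**2 + t**2)
-27006 - g(x(3, Z(-4))) = -27006 - sqrt(((4/9)*(-4)**2)**2 + 3**2) = -27006 - sqrt(((4/9)*16)**2 + 9) = -27006 - sqrt((64/9)**2 + 9) = -27006 - sqrt(4096/81 + 9) = -27006 - sqrt(4825/81) = -27006 - 5*sqrt(193)/9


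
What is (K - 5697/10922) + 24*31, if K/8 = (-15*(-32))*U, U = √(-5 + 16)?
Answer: 8120271/10922 + 3840*√11 ≈ 13479.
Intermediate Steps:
U = √11 ≈ 3.3166
K = 3840*√11 (K = 8*((-15*(-32))*√11) = 8*(480*√11) = 3840*√11 ≈ 12736.)
(K - 5697/10922) + 24*31 = (3840*√11 - 5697/10922) + 24*31 = (3840*√11 - 5697*1/10922) + 744 = (3840*√11 - 5697/10922) + 744 = (-5697/10922 + 3840*√11) + 744 = 8120271/10922 + 3840*√11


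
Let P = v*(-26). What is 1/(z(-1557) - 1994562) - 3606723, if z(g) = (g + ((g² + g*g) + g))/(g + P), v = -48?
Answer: -746790081259225/207055014 ≈ -3.6067e+6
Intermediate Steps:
P = 1248 (P = -48*(-26) = 1248)
z(g) = (2*g + 2*g²)/(1248 + g) (z(g) = (g + ((g² + g*g) + g))/(g + 1248) = (g + ((g² + g²) + g))/(1248 + g) = (g + (2*g² + g))/(1248 + g) = (g + (g + 2*g²))/(1248 + g) = (2*g + 2*g²)/(1248 + g))
1/(z(-1557) - 1994562) - 3606723 = 1/(2*(-1557)*(1 - 1557)/(1248 - 1557) - 1994562) - 3606723 = 1/(2*(-1557)*(-1556)/(-309) - 1994562) - 3606723 = 1/(2*(-1557)*(-1/309)*(-1556) - 1994562) - 3606723 = 1/(-1615128/103 - 1994562) - 3606723 = 1/(-207055014/103) - 3606723 = -103/207055014 - 3606723 = -746790081259225/207055014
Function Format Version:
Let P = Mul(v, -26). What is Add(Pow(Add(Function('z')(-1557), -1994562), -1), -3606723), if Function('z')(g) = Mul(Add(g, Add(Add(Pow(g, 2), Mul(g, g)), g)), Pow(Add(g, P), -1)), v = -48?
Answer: Rational(-746790081259225, 207055014) ≈ -3.6067e+6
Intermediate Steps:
P = 1248 (P = Mul(-48, -26) = 1248)
Function('z')(g) = Mul(Pow(Add(1248, g), -1), Add(Mul(2, g), Mul(2, Pow(g, 2)))) (Function('z')(g) = Mul(Add(g, Add(Add(Pow(g, 2), Mul(g, g)), g)), Pow(Add(g, 1248), -1)) = Mul(Add(g, Add(Add(Pow(g, 2), Pow(g, 2)), g)), Pow(Add(1248, g), -1)) = Mul(Add(g, Add(Mul(2, Pow(g, 2)), g)), Pow(Add(1248, g), -1)) = Mul(Add(g, Add(g, Mul(2, Pow(g, 2)))), Pow(Add(1248, g), -1)) = Mul(Add(Mul(2, g), Mul(2, Pow(g, 2))), Pow(Add(1248, g), -1)) = Mul(Pow(Add(1248, g), -1), Add(Mul(2, g), Mul(2, Pow(g, 2)))))
Add(Pow(Add(Function('z')(-1557), -1994562), -1), -3606723) = Add(Pow(Add(Mul(2, -1557, Pow(Add(1248, -1557), -1), Add(1, -1557)), -1994562), -1), -3606723) = Add(Pow(Add(Mul(2, -1557, Pow(-309, -1), -1556), -1994562), -1), -3606723) = Add(Pow(Add(Mul(2, -1557, Rational(-1, 309), -1556), -1994562), -1), -3606723) = Add(Pow(Add(Rational(-1615128, 103), -1994562), -1), -3606723) = Add(Pow(Rational(-207055014, 103), -1), -3606723) = Add(Rational(-103, 207055014), -3606723) = Rational(-746790081259225, 207055014)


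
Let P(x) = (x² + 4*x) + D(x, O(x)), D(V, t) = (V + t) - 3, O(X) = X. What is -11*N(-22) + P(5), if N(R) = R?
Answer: 294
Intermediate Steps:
D(V, t) = -3 + V + t
P(x) = -3 + x² + 6*x (P(x) = (x² + 4*x) + (-3 + x + x) = (x² + 4*x) + (-3 + 2*x) = -3 + x² + 6*x)
-11*N(-22) + P(5) = -11*(-22) + (-3 + 5² + 6*5) = 242 + (-3 + 25 + 30) = 242 + 52 = 294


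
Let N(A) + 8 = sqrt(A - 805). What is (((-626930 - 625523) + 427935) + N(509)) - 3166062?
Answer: -3990588 + 2*I*sqrt(74) ≈ -3.9906e+6 + 17.205*I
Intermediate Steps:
N(A) = -8 + sqrt(-805 + A) (N(A) = -8 + sqrt(A - 805) = -8 + sqrt(-805 + A))
(((-626930 - 625523) + 427935) + N(509)) - 3166062 = (((-626930 - 625523) + 427935) + (-8 + sqrt(-805 + 509))) - 3166062 = ((-1252453 + 427935) + (-8 + sqrt(-296))) - 3166062 = (-824518 + (-8 + 2*I*sqrt(74))) - 3166062 = (-824526 + 2*I*sqrt(74)) - 3166062 = -3990588 + 2*I*sqrt(74)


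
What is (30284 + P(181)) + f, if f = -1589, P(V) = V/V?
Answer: 28696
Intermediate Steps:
P(V) = 1
(30284 + P(181)) + f = (30284 + 1) - 1589 = 30285 - 1589 = 28696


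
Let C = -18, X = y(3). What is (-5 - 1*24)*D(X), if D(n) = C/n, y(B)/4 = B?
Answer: 87/2 ≈ 43.500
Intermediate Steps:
y(B) = 4*B
X = 12 (X = 4*3 = 12)
D(n) = -18/n
(-5 - 1*24)*D(X) = (-5 - 1*24)*(-18/12) = (-5 - 24)*(-18*1/12) = -29*(-3/2) = 87/2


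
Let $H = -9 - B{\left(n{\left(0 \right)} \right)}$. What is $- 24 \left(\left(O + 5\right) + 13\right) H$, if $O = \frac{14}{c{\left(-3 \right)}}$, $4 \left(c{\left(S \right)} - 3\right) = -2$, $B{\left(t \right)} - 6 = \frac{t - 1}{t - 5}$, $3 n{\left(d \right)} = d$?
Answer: $\frac{215232}{25} \approx 8609.3$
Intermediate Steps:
$n{\left(d \right)} = \frac{d}{3}$
$B{\left(t \right)} = 6 + \frac{-1 + t}{-5 + t}$ ($B{\left(t \right)} = 6 + \frac{t - 1}{t - 5} = 6 + \frac{-1 + t}{-5 + t}$)
$c{\left(S \right)} = \frac{5}{2}$ ($c{\left(S \right)} = 3 + \frac{1}{4} \left(-2\right) = 3 - \frac{1}{2} = \frac{5}{2}$)
$H = - \frac{76}{5}$ ($H = -9 - \frac{-31 + 7 \cdot \frac{1}{3} \cdot 0}{-5 + \frac{1}{3} \cdot 0} = -9 - \frac{-31 + 7 \cdot 0}{-5 + 0} = -9 - \frac{-31 + 0}{-5} = -9 - \left(- \frac{1}{5}\right) \left(-31\right) = -9 - \frac{31}{5} = - \frac{76}{5} \approx -15.2$)
$O = \frac{28}{5}$ ($O = \frac{14}{\frac{5}{2}} = 14 \cdot \frac{2}{5} = \frac{28}{5} \approx 5.6$)
$- 24 \left(\left(O + 5\right) + 13\right) H = - 24 \left(\left(\frac{28}{5} + 5\right) + 13\right) \left(- \frac{76}{5}\right) = - 24 \left(\frac{53}{5} + 13\right) \left(- \frac{76}{5}\right) = \left(-24\right) \frac{118}{5} \left(- \frac{76}{5}\right) = \left(- \frac{2832}{5}\right) \left(- \frac{76}{5}\right) = \frac{215232}{25}$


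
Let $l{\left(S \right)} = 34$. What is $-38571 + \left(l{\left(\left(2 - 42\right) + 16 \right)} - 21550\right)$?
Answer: $-60087$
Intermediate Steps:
$-38571 + \left(l{\left(\left(2 - 42\right) + 16 \right)} - 21550\right) = -38571 + \left(34 - 21550\right) = -38571 - 21516 = -60087$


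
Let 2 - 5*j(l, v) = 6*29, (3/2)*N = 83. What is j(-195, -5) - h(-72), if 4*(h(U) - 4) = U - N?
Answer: -197/30 ≈ -6.5667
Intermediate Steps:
N = 166/3 (N = (⅔)*83 = 166/3 ≈ 55.333)
j(l, v) = -172/5 (j(l, v) = ⅖ - 6*29/5 = ⅖ - ⅕*174 = ⅖ - 174/5 = -172/5)
h(U) = -59/6 + U/4 (h(U) = 4 + (U - 1*166/3)/4 = 4 + (U - 166/3)/4 = 4 + (-166/3 + U)/4 = 4 + (-83/6 + U/4) = -59/6 + U/4)
j(-195, -5) - h(-72) = -172/5 - (-59/6 + (¼)*(-72)) = -172/5 - (-59/6 - 18) = -172/5 - 1*(-167/6) = -172/5 + 167/6 = -197/30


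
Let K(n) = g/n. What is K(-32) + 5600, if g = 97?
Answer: 179103/32 ≈ 5597.0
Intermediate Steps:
K(n) = 97/n
K(-32) + 5600 = 97/(-32) + 5600 = 97*(-1/32) + 5600 = -97/32 + 5600 = 179103/32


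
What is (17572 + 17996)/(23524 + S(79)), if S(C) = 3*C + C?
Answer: 2223/1490 ≈ 1.4919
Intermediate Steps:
S(C) = 4*C
(17572 + 17996)/(23524 + S(79)) = (17572 + 17996)/(23524 + 4*79) = 35568/(23524 + 316) = 35568/23840 = 35568*(1/23840) = 2223/1490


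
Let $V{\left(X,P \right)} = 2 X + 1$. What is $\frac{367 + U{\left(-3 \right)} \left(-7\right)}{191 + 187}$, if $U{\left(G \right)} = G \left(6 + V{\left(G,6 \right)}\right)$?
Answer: $\frac{194}{189} \approx 1.0265$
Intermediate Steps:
$V{\left(X,P \right)} = 1 + 2 X$
$U{\left(G \right)} = G \left(7 + 2 G\right)$ ($U{\left(G \right)} = G \left(6 + \left(1 + 2 G\right)\right) = G \left(7 + 2 G\right)$)
$\frac{367 + U{\left(-3 \right)} \left(-7\right)}{191 + 187} = \frac{367 + - 3 \left(7 + 2 \left(-3\right)\right) \left(-7\right)}{191 + 187} = \frac{367 + - 3 \left(7 - 6\right) \left(-7\right)}{378} = \left(367 + \left(-3\right) 1 \left(-7\right)\right) \frac{1}{378} = \left(367 - -21\right) \frac{1}{378} = \left(367 + 21\right) \frac{1}{378} = 388 \cdot \frac{1}{378} = \frac{194}{189}$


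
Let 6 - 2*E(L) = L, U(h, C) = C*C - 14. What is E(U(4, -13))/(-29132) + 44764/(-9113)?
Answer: -2606771859/530959832 ≈ -4.9095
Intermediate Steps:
U(h, C) = -14 + C² (U(h, C) = C² - 14 = -14 + C²)
E(L) = 3 - L/2
E(U(4, -13))/(-29132) + 44764/(-9113) = (3 - (-14 + (-13)²)/2)/(-29132) + 44764/(-9113) = (3 - (-14 + 169)/2)*(-1/29132) + 44764*(-1/9113) = (3 - ½*155)*(-1/29132) - 44764/9113 = (3 - 155/2)*(-1/29132) - 44764/9113 = -149/2*(-1/29132) - 44764/9113 = 149/58264 - 44764/9113 = -2606771859/530959832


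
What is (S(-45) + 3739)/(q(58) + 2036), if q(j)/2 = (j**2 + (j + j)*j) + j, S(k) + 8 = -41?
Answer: 1845/11168 ≈ 0.16520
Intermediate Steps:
S(k) = -49 (S(k) = -8 - 41 = -49)
q(j) = 2*j + 6*j**2 (q(j) = 2*((j**2 + (j + j)*j) + j) = 2*((j**2 + (2*j)*j) + j) = 2*((j**2 + 2*j**2) + j) = 2*(3*j**2 + j) = 2*(j + 3*j**2) = 2*j + 6*j**2)
(S(-45) + 3739)/(q(58) + 2036) = (-49 + 3739)/(2*58*(1 + 3*58) + 2036) = 3690/(2*58*(1 + 174) + 2036) = 3690/(2*58*175 + 2036) = 3690/(20300 + 2036) = 3690/22336 = 3690*(1/22336) = 1845/11168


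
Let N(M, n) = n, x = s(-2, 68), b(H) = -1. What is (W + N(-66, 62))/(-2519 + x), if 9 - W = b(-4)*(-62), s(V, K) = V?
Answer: -9/2521 ≈ -0.0035700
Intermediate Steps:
x = -2
W = -53 (W = 9 - (-1)*(-62) = 9 - 1*62 = 9 - 62 = -53)
(W + N(-66, 62))/(-2519 + x) = (-53 + 62)/(-2519 - 2) = 9/(-2521) = 9*(-1/2521) = -9/2521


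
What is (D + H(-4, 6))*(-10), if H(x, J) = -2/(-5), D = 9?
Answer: -94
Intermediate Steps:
H(x, J) = 2/5 (H(x, J) = -2*(-1/5) = 2/5)
(D + H(-4, 6))*(-10) = (9 + 2/5)*(-10) = (47/5)*(-10) = -94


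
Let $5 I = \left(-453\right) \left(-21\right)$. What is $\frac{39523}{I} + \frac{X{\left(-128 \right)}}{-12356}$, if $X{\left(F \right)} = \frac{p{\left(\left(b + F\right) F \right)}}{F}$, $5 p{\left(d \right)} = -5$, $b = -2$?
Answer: $\frac{312541550807}{15045456384} \approx 20.773$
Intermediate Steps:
$I = \frac{9513}{5}$ ($I = \frac{\left(-453\right) \left(-21\right)}{5} = \frac{1}{5} \cdot 9513 = \frac{9513}{5} \approx 1902.6$)
$p{\left(d \right)} = -1$ ($p{\left(d \right)} = \frac{1}{5} \left(-5\right) = -1$)
$X{\left(F \right)} = - \frac{1}{F}$
$\frac{39523}{I} + \frac{X{\left(-128 \right)}}{-12356} = \frac{39523}{\frac{9513}{5}} + \frac{\left(-1\right) \frac{1}{-128}}{-12356} = 39523 \cdot \frac{5}{9513} + \left(-1\right) \left(- \frac{1}{128}\right) \left(- \frac{1}{12356}\right) = \frac{197615}{9513} + \frac{1}{128} \left(- \frac{1}{12356}\right) = \frac{197615}{9513} - \frac{1}{1581568} = \frac{312541550807}{15045456384}$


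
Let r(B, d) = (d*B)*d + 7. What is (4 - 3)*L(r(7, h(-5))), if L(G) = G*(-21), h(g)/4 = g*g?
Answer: -1470147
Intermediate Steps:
h(g) = 4*g**2 (h(g) = 4*(g*g) = 4*g**2)
r(B, d) = 7 + B*d**2 (r(B, d) = (B*d)*d + 7 = B*d**2 + 7 = 7 + B*d**2)
L(G) = -21*G
(4 - 3)*L(r(7, h(-5))) = (4 - 3)*(-21*(7 + 7*(4*(-5)**2)**2)) = 1*(-21*(7 + 7*(4*25)**2)) = 1*(-21*(7 + 7*100**2)) = 1*(-21*(7 + 7*10000)) = 1*(-21*(7 + 70000)) = 1*(-21*70007) = 1*(-1470147) = -1470147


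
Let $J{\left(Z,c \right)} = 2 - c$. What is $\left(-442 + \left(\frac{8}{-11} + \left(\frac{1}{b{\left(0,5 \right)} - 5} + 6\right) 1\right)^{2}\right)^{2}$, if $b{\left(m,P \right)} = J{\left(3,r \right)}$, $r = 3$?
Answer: $\frac{3282557639089}{18974736} \approx 1.73 \cdot 10^{5}$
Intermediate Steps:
$b{\left(m,P \right)} = -1$ ($b{\left(m,P \right)} = 2 - 3 = -1$)
$\left(-442 + \left(\frac{8}{-11} + \left(\frac{1}{b{\left(0,5 \right)} - 5} + 6\right) 1\right)^{2}\right)^{2} = \left(-442 + \left(\frac{8}{-11} + \left(\frac{1}{-1 - 5} + 6\right) 1\right)^{2}\right)^{2} = \left(-442 + \left(8 \left(- \frac{1}{11}\right) + \left(\frac{1}{-6} + 6\right) 1\right)^{2}\right)^{2} = \left(-442 + \left(- \frac{8}{11} + \left(- \frac{1}{6} + 6\right) 1\right)^{2}\right)^{2} = \left(-442 + \left(- \frac{8}{11} + \frac{35}{6} \cdot 1\right)^{2}\right)^{2} = \left(-442 + \left(- \frac{8}{11} + \frac{35}{6}\right)^{2}\right)^{2} = \left(-442 + \left(\frac{337}{66}\right)^{2}\right)^{2} = \left(-442 + \frac{113569}{4356}\right)^{2} = \left(- \frac{1811783}{4356}\right)^{2} = \frac{3282557639089}{18974736}$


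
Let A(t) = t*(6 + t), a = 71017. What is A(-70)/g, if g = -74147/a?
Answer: -318156160/74147 ≈ -4290.9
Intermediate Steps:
g = -74147/71017 ≈ -1.0441
A(-70)/g = (-70*(6 - 70))/(-74147/71017) = -70*(-64)*(-71017/74147) = 4480*(-71017/74147) = -318156160/74147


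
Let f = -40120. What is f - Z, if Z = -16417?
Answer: -23703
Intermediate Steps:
f - Z = -40120 - 1*(-16417) = -40120 + 16417 = -23703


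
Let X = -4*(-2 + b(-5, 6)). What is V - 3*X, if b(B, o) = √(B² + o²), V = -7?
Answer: -31 + 12*√61 ≈ 62.723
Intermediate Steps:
X = 8 - 4*√61 (X = -4*(-2 + √((-5)² + 6²)) = -4*(-2 + √(25 + 36)) = -4*(-2 + √61) = 8 - 4*√61 ≈ -23.241)
V - 3*X = -7 - 3*(8 - 4*√61) = -7 + (-24 + 12*√61) = -31 + 12*√61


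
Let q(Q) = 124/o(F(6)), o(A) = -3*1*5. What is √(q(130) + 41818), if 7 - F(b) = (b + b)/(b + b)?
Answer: √9407190/15 ≈ 204.47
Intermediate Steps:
F(b) = 6 (F(b) = 7 - (b + b)/(b + b) = 7 - 2*b/(2*b) = 7 - 2*b*1/(2*b) = 7 - 1*1 = 7 - 1 = 6)
o(A) = -15 (o(A) = -3*5 = -15)
q(Q) = -124/15 (q(Q) = 124/(-15) = 124*(-1/15) = -124/15)
√(q(130) + 41818) = √(-124/15 + 41818) = √(627146/15) = √9407190/15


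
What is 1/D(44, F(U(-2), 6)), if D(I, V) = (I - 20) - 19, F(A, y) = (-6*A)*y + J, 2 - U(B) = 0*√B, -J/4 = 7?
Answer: ⅕ ≈ 0.20000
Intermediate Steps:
J = -28 (J = -4*7 = -28)
U(B) = 2 (U(B) = 2 - 0*√B = 2 - 1*0 = 2 + 0 = 2)
F(A, y) = -28 - 6*A*y (F(A, y) = (-6*A)*y - 28 = -6*A*y - 28 = -28 - 6*A*y)
D(I, V) = -39 + I (D(I, V) = (-20 + I) - 19 = -39 + I)
1/D(44, F(U(-2), 6)) = 1/(-39 + 44) = 1/5 = ⅕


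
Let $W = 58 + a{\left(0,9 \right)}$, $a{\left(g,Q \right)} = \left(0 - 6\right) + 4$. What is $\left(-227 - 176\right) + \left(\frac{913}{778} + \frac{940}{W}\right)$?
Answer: $- \frac{1048466}{2723} \approx -385.04$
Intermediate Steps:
$a{\left(g,Q \right)} = -2$ ($a{\left(g,Q \right)} = -6 + 4 = -2$)
$W = 56$ ($W = 58 - 2 = 56$)
$\left(-227 - 176\right) + \left(\frac{913}{778} + \frac{940}{W}\right) = \left(-227 - 176\right) + \left(\frac{913}{778} + \frac{940}{56}\right) = -403 + \left(913 \cdot \frac{1}{778} + 940 \cdot \frac{1}{56}\right) = -403 + \left(\frac{913}{778} + \frac{235}{14}\right) = -403 + \frac{48903}{2723} = - \frac{1048466}{2723}$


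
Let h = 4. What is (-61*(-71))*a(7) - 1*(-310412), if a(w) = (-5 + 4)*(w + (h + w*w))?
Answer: 50552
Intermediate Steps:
a(w) = -4 - w - w**2 (a(w) = (-5 + 4)*(w + (4 + w*w)) = -(w + (4 + w**2)) = -(4 + w + w**2) = -4 - w - w**2)
(-61*(-71))*a(7) - 1*(-310412) = (-61*(-71))*(-4 - 1*7 - 1*7**2) - 1*(-310412) = 4331*(-4 - 7 - 1*49) + 310412 = 4331*(-4 - 7 - 49) + 310412 = 4331*(-60) + 310412 = -259860 + 310412 = 50552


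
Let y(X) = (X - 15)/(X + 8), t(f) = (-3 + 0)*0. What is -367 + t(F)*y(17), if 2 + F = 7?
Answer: -367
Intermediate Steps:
F = 5 (F = -2 + 7 = 5)
t(f) = 0 (t(f) = -3*0 = 0)
y(X) = (-15 + X)/(8 + X)
-367 + t(F)*y(17) = -367 + 0*((-15 + 17)/(8 + 17)) = -367 + 0*(2/25) = -367 + 0 = -367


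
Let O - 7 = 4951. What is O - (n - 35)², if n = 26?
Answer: 4877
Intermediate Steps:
O = 4958 (O = 7 + 4951 = 4958)
O - (n - 35)² = 4958 - (26 - 35)² = 4958 - 1*(-9)² = 4958 - 1*81 = 4958 - 81 = 4877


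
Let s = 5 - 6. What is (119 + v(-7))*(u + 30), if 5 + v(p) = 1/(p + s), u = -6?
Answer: 2733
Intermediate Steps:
s = -1
v(p) = -5 + 1/(-1 + p) (v(p) = -5 + 1/(p - 1) = -5 + 1/(-1 + p))
(119 + v(-7))*(u + 30) = (119 + (6 - 5*(-7))/(-1 - 7))*(-6 + 30) = (119 + (6 + 35)/(-8))*24 = (119 - 1/8*41)*24 = (119 - 41/8)*24 = (911/8)*24 = 2733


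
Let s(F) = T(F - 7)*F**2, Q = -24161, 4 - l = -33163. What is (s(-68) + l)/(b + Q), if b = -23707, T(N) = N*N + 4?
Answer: -8687221/15956 ≈ -544.45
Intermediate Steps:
l = 33167 (l = 4 - 1*(-33163) = 4 + 33163 = 33167)
T(N) = 4 + N**2 (T(N) = N**2 + 4 = 4 + N**2)
s(F) = F**2*(4 + (-7 + F)**2) (s(F) = (4 + (F - 7)**2)*F**2 = (4 + (-7 + F)**2)*F**2 = F**2*(4 + (-7 + F)**2))
(s(-68) + l)/(b + Q) = ((-68)**2*(4 + (-7 - 68)**2) + 33167)/(-23707 - 24161) = (4624*(4 + (-75)**2) + 33167)/(-47868) = (4624*(4 + 5625) + 33167)*(-1/47868) = (4624*5629 + 33167)*(-1/47868) = (26028496 + 33167)*(-1/47868) = 26061663*(-1/47868) = -8687221/15956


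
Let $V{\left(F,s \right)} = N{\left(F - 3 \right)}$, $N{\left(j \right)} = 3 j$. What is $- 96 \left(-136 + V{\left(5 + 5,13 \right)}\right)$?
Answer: $11040$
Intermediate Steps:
$V{\left(F,s \right)} = -9 + 3 F$ ($V{\left(F,s \right)} = 3 \left(F - 3\right) = 3 \left(-3 + F\right) = -9 + 3 F$)
$- 96 \left(-136 + V{\left(5 + 5,13 \right)}\right) = - 96 \left(-136 - \left(9 - 3 \left(5 + 5\right)\right)\right) = - 96 \left(-136 + \left(-9 + 3 \cdot 10\right)\right) = - 96 \left(-136 + \left(-9 + 30\right)\right) = - 96 \left(-136 + 21\right) = \left(-96\right) \left(-115\right) = 11040$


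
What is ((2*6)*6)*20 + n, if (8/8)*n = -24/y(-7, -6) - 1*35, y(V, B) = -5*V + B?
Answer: 40721/29 ≈ 1404.2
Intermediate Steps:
y(V, B) = B - 5*V
n = -1039/29 (n = -24/(-6 - 5*(-7)) - 1*35 = -24/(-6 + 35) - 35 = -24/29 - 35 = -1039/29 ≈ -35.828)
((2*6)*6)*20 + n = ((2*6)*6)*20 - 1039/29 = (12*6)*20 - 1039/29 = 72*20 - 1039/29 = 1440 - 1039/29 = 40721/29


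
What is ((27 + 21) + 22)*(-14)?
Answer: -980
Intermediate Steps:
((27 + 21) + 22)*(-14) = (48 + 22)*(-14) = 70*(-14) = -980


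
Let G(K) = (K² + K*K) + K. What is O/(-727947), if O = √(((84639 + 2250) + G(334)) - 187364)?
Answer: -√122971/727947 ≈ -0.00048173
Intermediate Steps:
G(K) = K + 2*K² (G(K) = (K² + K²) + K = 2*K² + K = K + 2*K²)
O = √122971 (O = √(((84639 + 2250) + 334*(1 + 2*334)) - 187364) = √((86889 + 334*(1 + 668)) - 187364) = √((86889 + 334*669) - 187364) = √((86889 + 223446) - 187364) = √(310335 - 187364) = √122971 ≈ 350.67)
O/(-727947) = √122971/(-727947) = √122971*(-1/727947) = -√122971/727947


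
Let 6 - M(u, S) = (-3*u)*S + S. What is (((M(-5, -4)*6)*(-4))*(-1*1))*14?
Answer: 23520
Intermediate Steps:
M(u, S) = 6 - S + 3*S*u (M(u, S) = 6 - ((-3*u)*S + S) = 6 - (-3*S*u + S) = 6 - (S - 3*S*u) = 6 + (-S + 3*S*u) = 6 - S + 3*S*u)
(((M(-5, -4)*6)*(-4))*(-1*1))*14 = ((((6 - 1*(-4) + 3*(-4)*(-5))*6)*(-4))*(-1*1))*14 = ((((6 + 4 + 60)*6)*(-4))*(-1))*14 = (((70*6)*(-4))*(-1))*14 = ((420*(-4))*(-1))*14 = -1680*(-1)*14 = 1680*14 = 23520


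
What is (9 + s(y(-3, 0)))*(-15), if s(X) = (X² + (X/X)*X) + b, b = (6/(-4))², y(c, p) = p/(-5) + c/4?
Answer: -2655/16 ≈ -165.94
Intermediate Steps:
y(c, p) = -p/5 + c/4 (y(c, p) = p*(-⅕) + c*(¼) = -p/5 + c/4)
b = 9/4 (b = (6*(-¼))² = (-3/2)² = 9/4 ≈ 2.2500)
s(X) = 9/4 + X + X² (s(X) = (X² + (X/X)*X) + 9/4 = (X² + 1*X) + 9/4 = (X² + X) + 9/4 = (X + X²) + 9/4 = 9/4 + X + X²)
(9 + s(y(-3, 0)))*(-15) = (9 + (9/4 + (-⅕*0 + (¼)*(-3)) + (-⅕*0 + (¼)*(-3))²))*(-15) = (9 + (9/4 + (0 - ¾) + (0 - ¾)²))*(-15) = (9 + (9/4 - ¾ + (-¾)²))*(-15) = (9 + (9/4 - ¾ + 9/16))*(-15) = (9 + 33/16)*(-15) = (177/16)*(-15) = -2655/16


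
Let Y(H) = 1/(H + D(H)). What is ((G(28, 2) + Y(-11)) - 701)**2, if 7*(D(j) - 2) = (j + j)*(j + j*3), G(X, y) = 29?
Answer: 369850071409/819025 ≈ 4.5157e+5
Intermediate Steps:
D(j) = 2 + 8*j**2/7 (D(j) = 2 + ((j + j)*(j + j*3))/7 = 2 + ((2*j)*(j + 3*j))/7 = 2 + ((2*j)*(4*j))/7 = 2 + (8*j**2)/7 = 2 + 8*j**2/7)
Y(H) = 1/(2 + H + 8*H**2/7) (Y(H) = 1/(H + (2 + 8*H**2/7)) = 1/(2 + H + 8*H**2/7))
((G(28, 2) + Y(-11)) - 701)**2 = ((29 + 7/(14 + 7*(-11) + 8*(-11)**2)) - 701)**2 = ((29 + 7/(14 - 77 + 8*121)) - 701)**2 = ((29 + 7/(14 - 77 + 968)) - 701)**2 = ((29 + 7/905) - 701)**2 = (26252/905 - 701)**2 = (-608153/905)**2 = 369850071409/819025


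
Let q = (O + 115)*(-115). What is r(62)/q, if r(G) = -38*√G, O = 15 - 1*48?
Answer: 19*√62/4715 ≈ 0.031730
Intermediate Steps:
O = -33 (O = 15 - 48 = -33)
q = -9430 (q = (-33 + 115)*(-115) = 82*(-115) = -9430)
r(62)/q = -38*√62/(-9430) = -38*√62*(-1/9430) = 19*√62/4715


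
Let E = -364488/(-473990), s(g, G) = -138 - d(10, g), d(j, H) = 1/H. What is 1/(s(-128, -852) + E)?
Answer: -30335360/4162715453 ≈ -0.0072874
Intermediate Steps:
s(g, G) = -138 - 1/g
E = 182244/236995 (E = -364488*(-1/473990) = 182244/236995 ≈ 0.76898)
1/(s(-128, -852) + E) = 1/((-138 - 1/(-128)) + 182244/236995) = 1/((-138 - 1*(-1/128)) + 182244/236995) = 1/((-138 + 1/128) + 182244/236995) = 1/(-17663/128 + 182244/236995) = 1/(-4162715453/30335360) = -30335360/4162715453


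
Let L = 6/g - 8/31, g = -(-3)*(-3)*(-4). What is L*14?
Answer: -119/93 ≈ -1.2796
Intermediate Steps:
g = 36 (g = -3*3*(-4) = -9*(-4) = 36)
L = -17/186 (L = 6/36 - 8/31 = 6*(1/36) - 8*1/31 = 1/6 - 8/31 = -17/186 ≈ -0.091398)
L*14 = -17/186*14 = -119/93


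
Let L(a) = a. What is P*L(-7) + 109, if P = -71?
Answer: 606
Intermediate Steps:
P*L(-7) + 109 = -71*(-7) + 109 = 497 + 109 = 606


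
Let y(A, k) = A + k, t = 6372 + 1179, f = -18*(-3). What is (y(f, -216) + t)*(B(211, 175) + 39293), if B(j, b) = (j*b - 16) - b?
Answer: 561763503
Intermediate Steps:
f = 54
B(j, b) = -16 - b + b*j (B(j, b) = (b*j - 16) - b = (-16 + b*j) - b = -16 - b + b*j)
t = 7551
(y(f, -216) + t)*(B(211, 175) + 39293) = ((54 - 216) + 7551)*((-16 - 1*175 + 175*211) + 39293) = (-162 + 7551)*((-16 - 175 + 36925) + 39293) = 7389*(36734 + 39293) = 7389*76027 = 561763503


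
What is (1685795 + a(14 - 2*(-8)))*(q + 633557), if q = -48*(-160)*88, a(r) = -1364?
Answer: 2205588898107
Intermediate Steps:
q = 675840 (q = 7680*88 = 675840)
(1685795 + a(14 - 2*(-8)))*(q + 633557) = (1685795 - 1364)*(675840 + 633557) = 1684431*1309397 = 2205588898107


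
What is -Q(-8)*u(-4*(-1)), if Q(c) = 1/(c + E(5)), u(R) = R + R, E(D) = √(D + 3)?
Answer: 8/7 + 2*√2/7 ≈ 1.5469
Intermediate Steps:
E(D) = √(3 + D)
u(R) = 2*R
Q(c) = 1/(c + 2*√2) (Q(c) = 1/(c + √(3 + 5)) = 1/(c + √8) = 1/(c + 2*√2))
-Q(-8)*u(-4*(-1)) = -2*(-4*(-1))/(-8 + 2*√2) = -2*4/(-8 + 2*√2) = -8/(-8 + 2*√2)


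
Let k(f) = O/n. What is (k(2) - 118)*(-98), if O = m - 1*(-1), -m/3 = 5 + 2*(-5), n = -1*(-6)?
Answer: 33908/3 ≈ 11303.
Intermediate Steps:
n = 6
m = 15 (m = -3*(5 + 2*(-5)) = -3*(5 - 10) = -3*(-5) = 15)
O = 16 (O = 15 - 1*(-1) = 15 + 1 = 16)
k(f) = 8/3 (k(f) = 16/6 = 16*(⅙) = 8/3)
(k(2) - 118)*(-98) = (8/3 - 118)*(-98) = -346/3*(-98) = 33908/3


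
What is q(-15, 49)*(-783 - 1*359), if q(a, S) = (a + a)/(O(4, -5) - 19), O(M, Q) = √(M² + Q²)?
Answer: -32547/16 - 1713*√41/16 ≈ -2719.7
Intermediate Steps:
q(a, S) = 2*a/(-19 + √41) (q(a, S) = (a + a)/(√(4² + (-5)²) - 19) = (2*a)/(√(16 + 25) - 19) = (2*a)/(√41 - 19) = (2*a)/(-19 + √41) = 2*a/(-19 + √41))
q(-15, 49)*(-783 - 1*359) = (-19/160*(-15) - 1/160*(-15)*√41)*(-783 - 1*359) = (57/32 + 3*√41/32)*(-783 - 359) = (57/32 + 3*√41/32)*(-1142) = -32547/16 - 1713*√41/16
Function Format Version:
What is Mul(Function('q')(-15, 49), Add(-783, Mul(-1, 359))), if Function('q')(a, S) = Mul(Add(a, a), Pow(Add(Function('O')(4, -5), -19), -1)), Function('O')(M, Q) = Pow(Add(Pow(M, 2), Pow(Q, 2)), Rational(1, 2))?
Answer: Add(Rational(-32547, 16), Mul(Rational(-1713, 16), Pow(41, Rational(1, 2)))) ≈ -2719.7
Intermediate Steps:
Function('q')(a, S) = Mul(2, a, Pow(Add(-19, Pow(41, Rational(1, 2))), -1)) (Function('q')(a, S) = Mul(Add(a, a), Pow(Add(Pow(Add(Pow(4, 2), Pow(-5, 2)), Rational(1, 2)), -19), -1)) = Mul(Mul(2, a), Pow(Add(Pow(Add(16, 25), Rational(1, 2)), -19), -1)) = Mul(Mul(2, a), Pow(Add(Pow(41, Rational(1, 2)), -19), -1)) = Mul(Mul(2, a), Pow(Add(-19, Pow(41, Rational(1, 2))), -1)) = Mul(2, a, Pow(Add(-19, Pow(41, Rational(1, 2))), -1)))
Mul(Function('q')(-15, 49), Add(-783, Mul(-1, 359))) = Mul(Add(Mul(Rational(-19, 160), -15), Mul(Rational(-1, 160), -15, Pow(41, Rational(1, 2)))), Add(-783, Mul(-1, 359))) = Mul(Add(Rational(57, 32), Mul(Rational(3, 32), Pow(41, Rational(1, 2)))), Add(-783, -359)) = Mul(Add(Rational(57, 32), Mul(Rational(3, 32), Pow(41, Rational(1, 2)))), -1142) = Add(Rational(-32547, 16), Mul(Rational(-1713, 16), Pow(41, Rational(1, 2))))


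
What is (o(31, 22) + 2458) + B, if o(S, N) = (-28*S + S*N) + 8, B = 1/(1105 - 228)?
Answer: 1999561/877 ≈ 2280.0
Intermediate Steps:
B = 1/877 ≈ 0.0011403
o(S, N) = 8 - 28*S + N*S (o(S, N) = (-28*S + N*S) + 8 = 8 - 28*S + N*S)
(o(31, 22) + 2458) + B = ((8 - 28*31 + 22*31) + 2458) + 1/877 = ((8 - 868 + 682) + 2458) + 1/877 = (-178 + 2458) + 1/877 = 2280 + 1/877 = 1999561/877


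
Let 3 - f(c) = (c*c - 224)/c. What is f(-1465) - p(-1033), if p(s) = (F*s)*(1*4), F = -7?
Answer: -40223264/1465 ≈ -27456.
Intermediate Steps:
p(s) = -28*s (p(s) = (-7*s)*(1*4) = -7*s*4 = -28*s)
f(c) = 3 - (-224 + c²)/c (f(c) = 3 - (c*c - 224)/c = 3 - (c² - 224)/c = 3 - (-224 + c²)/c)
f(-1465) - p(-1033) = (3 - 1*(-1465) + 224/(-1465)) - (-28)*(-1033) = (3 + 1465 + 224*(-1/1465)) - 1*28924 = (3 + 1465 - 224/1465) - 28924 = 2150396/1465 - 28924 = -40223264/1465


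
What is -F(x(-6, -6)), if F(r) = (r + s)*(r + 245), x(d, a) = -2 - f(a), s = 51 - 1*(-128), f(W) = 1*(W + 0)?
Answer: -45567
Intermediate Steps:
f(W) = W (f(W) = 1*W = W)
s = 179 (s = 51 + 128 = 179)
x(d, a) = -2 - a
F(r) = (179 + r)*(245 + r) (F(r) = (r + 179)*(r + 245) = (179 + r)*(245 + r))
-F(x(-6, -6)) = -(43855 + (-2 - 1*(-6))² + 424*(-2 - 1*(-6))) = -(43855 + (-2 + 6)² + 424*(-2 + 6)) = -(43855 + 4² + 424*4) = -(43855 + 16 + 1696) = -1*45567 = -45567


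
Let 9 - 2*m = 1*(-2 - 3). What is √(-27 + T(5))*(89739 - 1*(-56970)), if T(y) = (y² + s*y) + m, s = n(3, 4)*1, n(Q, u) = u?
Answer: 733545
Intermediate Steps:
m = 7 (m = 9/2 - (-2 - 3)/2 = 9/2 - (-5)/2 = 9/2 - ½*(-5) = 9/2 + 5/2 = 7)
s = 4 (s = 4*1 = 4)
T(y) = 7 + y² + 4*y (T(y) = (y² + 4*y) + 7 = 7 + y² + 4*y)
√(-27 + T(5))*(89739 - 1*(-56970)) = √(-27 + (7 + 5² + 4*5))*(89739 - 1*(-56970)) = √(-27 + (7 + 25 + 20))*(89739 + 56970) = √(-27 + 52)*146709 = √25*146709 = 5*146709 = 733545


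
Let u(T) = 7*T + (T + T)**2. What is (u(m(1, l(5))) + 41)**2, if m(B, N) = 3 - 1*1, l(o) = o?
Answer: 5041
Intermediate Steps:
m(B, N) = 2 (m(B, N) = 3 - 1 = 2)
u(T) = 4*T**2 + 7*T (u(T) = 7*T + (2*T)**2 = 7*T + 4*T**2 = 4*T**2 + 7*T)
(u(m(1, l(5))) + 41)**2 = (2*(7 + 4*2) + 41)**2 = (2*(7 + 8) + 41)**2 = (2*15 + 41)**2 = (30 + 41)**2 = 71**2 = 5041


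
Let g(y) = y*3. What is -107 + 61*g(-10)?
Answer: -1937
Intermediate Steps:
g(y) = 3*y
-107 + 61*g(-10) = -107 + 61*(3*(-10)) = -107 + 61*(-30) = -107 - 1830 = -1937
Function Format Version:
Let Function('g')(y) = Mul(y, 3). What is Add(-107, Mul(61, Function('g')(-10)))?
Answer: -1937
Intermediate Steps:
Function('g')(y) = Mul(3, y)
Add(-107, Mul(61, Function('g')(-10))) = Add(-107, Mul(61, Mul(3, -10))) = Add(-107, Mul(61, -30)) = Add(-107, -1830) = -1937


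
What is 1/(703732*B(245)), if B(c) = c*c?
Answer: 1/42241513300 ≈ 2.3673e-11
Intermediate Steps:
B(c) = c²
1/(703732*B(245)) = 1/(703732*(245²)) = (1/703732)/60025 = (1/703732)*(1/60025) = 1/42241513300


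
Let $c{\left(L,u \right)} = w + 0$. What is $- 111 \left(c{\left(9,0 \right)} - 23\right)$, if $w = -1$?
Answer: $2664$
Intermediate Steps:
$c{\left(L,u \right)} = -1$ ($c{\left(L,u \right)} = -1 + 0 = -1$)
$- 111 \left(c{\left(9,0 \right)} - 23\right) = - 111 \left(-1 - 23\right) = \left(-111\right) \left(-24\right) = 2664$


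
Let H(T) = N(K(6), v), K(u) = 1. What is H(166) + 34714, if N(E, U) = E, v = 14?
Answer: 34715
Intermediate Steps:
H(T) = 1
H(166) + 34714 = 1 + 34714 = 34715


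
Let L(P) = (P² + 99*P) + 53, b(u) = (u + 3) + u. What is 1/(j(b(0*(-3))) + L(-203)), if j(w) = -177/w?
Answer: 1/21106 ≈ 4.7380e-5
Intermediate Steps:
b(u) = 3 + 2*u (b(u) = (3 + u) + u = 3 + 2*u)
L(P) = 53 + P² + 99*P
1/(j(b(0*(-3))) + L(-203)) = 1/(-177/(3 + 2*(0*(-3))) + (53 + (-203)² + 99*(-203))) = 1/(-177/(3 + 2*0) + (53 + 41209 - 20097)) = 1/(-177/(3 + 0) + 21165) = 1/(-177/3 + 21165) = 1/(-177*⅓ + 21165) = 1/(-59 + 21165) = 1/21106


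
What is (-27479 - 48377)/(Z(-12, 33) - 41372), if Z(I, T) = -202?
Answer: 37928/20787 ≈ 1.8246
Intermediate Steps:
(-27479 - 48377)/(Z(-12, 33) - 41372) = (-27479 - 48377)/(-202 - 41372) = -75856/(-41574) = -75856*(-1/41574) = 37928/20787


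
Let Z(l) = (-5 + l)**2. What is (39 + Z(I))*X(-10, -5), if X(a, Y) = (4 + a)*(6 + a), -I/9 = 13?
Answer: 358152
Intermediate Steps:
I = -117 (I = -9*13 = -117)
(39 + Z(I))*X(-10, -5) = (39 + (-5 - 117)**2)*(24 + (-10)**2 + 10*(-10)) = (39 + (-122)**2)*(24 + 100 - 100) = (39 + 14884)*24 = 14923*24 = 358152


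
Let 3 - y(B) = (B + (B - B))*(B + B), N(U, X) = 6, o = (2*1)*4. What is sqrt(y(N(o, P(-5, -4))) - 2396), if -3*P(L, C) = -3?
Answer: I*sqrt(2465) ≈ 49.649*I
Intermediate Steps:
P(L, C) = 1 (P(L, C) = -1/3*(-3) = 1)
o = 8 (o = 2*4 = 8)
y(B) = 3 - 2*B**2 (y(B) = 3 - (B + (B - B))*(B + B) = 3 - (B + 0)*2*B = 3 - B*2*B = 3 - 2*B**2)
sqrt(y(N(o, P(-5, -4))) - 2396) = sqrt((3 - 2*6**2) - 2396) = sqrt((3 - 2*36) - 2396) = sqrt((3 - 72) - 2396) = sqrt(-69 - 2396) = sqrt(-2465) = I*sqrt(2465)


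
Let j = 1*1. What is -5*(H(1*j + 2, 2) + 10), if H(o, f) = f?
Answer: -60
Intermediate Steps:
j = 1
-5*(H(1*j + 2, 2) + 10) = -5*(2 + 10) = -5*12 = -60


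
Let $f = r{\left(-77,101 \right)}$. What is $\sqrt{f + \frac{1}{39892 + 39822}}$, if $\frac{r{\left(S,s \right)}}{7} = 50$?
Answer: $\frac{3 \sqrt{247112523146}}{79714} \approx 18.708$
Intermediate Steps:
$r{\left(S,s \right)} = 350$ ($r{\left(S,s \right)} = 7 \cdot 50 = 350$)
$f = 350$
$\sqrt{f + \frac{1}{39892 + 39822}} = \sqrt{350 + \frac{1}{39892 + 39822}} = \sqrt{350 + \frac{1}{79714}} = \sqrt{\frac{27899901}{79714}} = \frac{3 \sqrt{247112523146}}{79714}$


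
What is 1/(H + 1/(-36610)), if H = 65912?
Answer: 36610/2413038319 ≈ 1.5172e-5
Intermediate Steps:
1/(H + 1/(-36610)) = 1/(65912 + 1/(-36610)) = 1/(65912 - 1/36610) = 1/(2413038319/36610) = 36610/2413038319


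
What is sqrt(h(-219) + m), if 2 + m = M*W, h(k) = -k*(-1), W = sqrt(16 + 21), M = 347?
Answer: sqrt(-221 + 347*sqrt(37)) ≈ 43.471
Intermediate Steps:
W = sqrt(37) ≈ 6.0828
h(k) = k
m = -2 + 347*sqrt(37) ≈ 2108.7
sqrt(h(-219) + m) = sqrt(-219 + (-2 + 347*sqrt(37))) = sqrt(-221 + 347*sqrt(37))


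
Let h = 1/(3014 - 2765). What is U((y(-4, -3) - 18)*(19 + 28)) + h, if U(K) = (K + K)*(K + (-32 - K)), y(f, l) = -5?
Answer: 17226817/249 ≈ 69184.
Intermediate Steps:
h = 1/249 ≈ 0.0040161
U(K) = -64*K (U(K) = (2*K)*(-32) = -64*K)
U((y(-4, -3) - 18)*(19 + 28)) + h = -64*(-5 - 18)*(19 + 28) + 1/249 = -(-1472)*47 + 1/249 = -64*(-1081) + 1/249 = 69184 + 1/249 = 17226817/249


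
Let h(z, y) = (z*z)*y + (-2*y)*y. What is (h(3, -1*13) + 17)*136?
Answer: -59568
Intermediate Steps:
h(z, y) = -2*y**2 + y*z**2 (h(z, y) = z**2*y - 2*y**2 = y*z**2 - 2*y**2 = -2*y**2 + y*z**2)
(h(3, -1*13) + 17)*136 = ((-1*13)*(3**2 - (-2)*13) + 17)*136 = (-13*(9 - 2*(-13)) + 17)*136 = (-13*(9 + 26) + 17)*136 = (-13*35 + 17)*136 = (-455 + 17)*136 = -438*136 = -59568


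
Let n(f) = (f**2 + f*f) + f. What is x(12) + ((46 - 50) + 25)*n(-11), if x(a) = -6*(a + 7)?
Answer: 4737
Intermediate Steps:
n(f) = f + 2*f**2 (n(f) = (f**2 + f**2) + f = 2*f**2 + f = f + 2*f**2)
x(a) = -42 - 6*a (x(a) = -6*(7 + a) = -42 - 6*a)
x(12) + ((46 - 50) + 25)*n(-11) = (-42 - 6*12) + ((46 - 50) + 25)*(-11*(1 + 2*(-11))) = (-42 - 72) + (-4 + 25)*(-11*(1 - 22)) = -114 + 21*(-11*(-21)) = -114 + 21*231 = -114 + 4851 = 4737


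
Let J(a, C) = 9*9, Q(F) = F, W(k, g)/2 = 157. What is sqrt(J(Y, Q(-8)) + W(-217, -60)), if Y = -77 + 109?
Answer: sqrt(395) ≈ 19.875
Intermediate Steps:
W(k, g) = 314 (W(k, g) = 2*157 = 314)
Y = 32
J(a, C) = 81
sqrt(J(Y, Q(-8)) + W(-217, -60)) = sqrt(81 + 314) = sqrt(395)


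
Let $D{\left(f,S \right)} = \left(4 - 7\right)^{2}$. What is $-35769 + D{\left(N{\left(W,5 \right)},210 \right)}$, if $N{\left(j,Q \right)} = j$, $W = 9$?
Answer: $-35760$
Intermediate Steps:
$D{\left(f,S \right)} = 9$ ($D{\left(f,S \right)} = \left(-3\right)^{2} = 9$)
$-35769 + D{\left(N{\left(W,5 \right)},210 \right)} = -35769 + 9 = -35760$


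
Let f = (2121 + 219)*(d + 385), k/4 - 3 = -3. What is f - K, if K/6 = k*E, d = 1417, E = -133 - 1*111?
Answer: 4216680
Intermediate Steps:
E = -244 (E = -133 - 111 = -244)
k = 0 (k = 12 + 4*(-3) = 12 - 12 = 0)
f = 4216680 (f = (2121 + 219)*(1417 + 385) = 2340*1802 = 4216680)
K = 0 (K = 6*(0*(-244)) = 6*0 = 0)
f - K = 4216680 - 1*0 = 4216680 + 0 = 4216680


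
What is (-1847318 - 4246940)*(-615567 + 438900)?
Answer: 1076654278086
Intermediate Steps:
(-1847318 - 4246940)*(-615567 + 438900) = -6094258*(-176667) = 1076654278086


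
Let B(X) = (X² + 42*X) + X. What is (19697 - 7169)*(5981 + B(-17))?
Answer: 69392592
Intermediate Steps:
B(X) = X² + 43*X
(19697 - 7169)*(5981 + B(-17)) = (19697 - 7169)*(5981 - 17*(43 - 17)) = 12528*(5981 - 17*26) = 12528*(5981 - 442) = 12528*5539 = 69392592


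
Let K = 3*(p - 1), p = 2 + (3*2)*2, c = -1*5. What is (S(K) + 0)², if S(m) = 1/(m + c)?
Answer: 1/1156 ≈ 0.00086505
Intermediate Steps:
c = -5
p = 14 (p = 2 + 6*2 = 2 + 12 = 14)
K = 39 (K = 3*(14 - 1) = 3*13 = 39)
S(m) = 1/(-5 + m) (S(m) = 1/(m - 5) = 1/(-5 + m))
(S(K) + 0)² = (1/(-5 + 39) + 0)² = (1/34 + 0)² = (1/34)² = 1/1156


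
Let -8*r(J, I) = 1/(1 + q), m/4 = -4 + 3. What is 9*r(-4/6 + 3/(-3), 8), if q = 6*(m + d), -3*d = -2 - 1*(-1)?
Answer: 3/56 ≈ 0.053571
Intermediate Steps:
m = -4 (m = 4*(-4 + 3) = 4*(-1) = -4)
d = 1/3 (d = -(-2 - 1*(-1))/3 = -(-2 + 1)/3 = -1/3*(-1) = 1/3 ≈ 0.33333)
q = -22 (q = 6*(-4 + 1/3) = 6*(-11/3) = -22)
r(J, I) = 1/168 (r(J, I) = -1/(8*(1 - 22)) = -1/8/(-21) = -1/8*(-1/21) = 1/168)
9*r(-4/6 + 3/(-3), 8) = 9*(1/168) = 3/56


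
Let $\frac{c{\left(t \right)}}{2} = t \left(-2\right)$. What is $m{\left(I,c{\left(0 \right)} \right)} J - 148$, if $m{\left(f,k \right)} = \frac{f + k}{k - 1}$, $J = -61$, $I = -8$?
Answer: $-636$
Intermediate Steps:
$c{\left(t \right)} = - 4 t$ ($c{\left(t \right)} = 2 t \left(-2\right) = 2 \left(- 2 t\right) = - 4 t$)
$m{\left(f,k \right)} = \frac{f + k}{-1 + k}$
$m{\left(I,c{\left(0 \right)} \right)} J - 148 = \frac{-8 - 0}{-1 - 0} \left(-61\right) - 148 = \frac{-8 + 0}{-1 + 0} \left(-61\right) - 148 = \frac{1}{-1} \left(-8\right) \left(-61\right) - 148 = \left(-1\right) \left(-8\right) \left(-61\right) - 148 = 8 \left(-61\right) - 148 = -488 - 148 = -636$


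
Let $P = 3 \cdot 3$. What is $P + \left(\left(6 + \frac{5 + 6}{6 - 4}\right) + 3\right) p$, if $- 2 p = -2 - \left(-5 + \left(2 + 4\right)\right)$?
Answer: $\frac{123}{4} \approx 30.75$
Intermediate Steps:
$p = \frac{3}{2}$ ($p = - \frac{-2 - \left(-5 + \left(2 + 4\right)\right)}{2} = - \frac{-2 - \left(-5 + 6\right)}{2} = - \frac{-2 - 1}{2} = \left(- \frac{1}{2}\right) \left(-3\right) = \frac{3}{2} \approx 1.5$)
$P = 9$
$P + \left(\left(6 + \frac{5 + 6}{6 - 4}\right) + 3\right) p = 9 + \left(\left(6 + \frac{5 + 6}{6 - 4}\right) + 3\right) \frac{3}{2} = 9 + \left(\left(6 + \frac{11}{2}\right) + 3\right) \frac{3}{2} = 9 + \left(\frac{23}{2} + 3\right) \frac{3}{2} = 9 + \frac{29}{2} \cdot \frac{3}{2} = 9 + \frac{87}{4} = \frac{123}{4}$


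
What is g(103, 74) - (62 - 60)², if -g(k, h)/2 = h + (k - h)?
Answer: -210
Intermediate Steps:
g(k, h) = -2*k (g(k, h) = -2*(h + (k - h)) = -2*k)
g(103, 74) - (62 - 60)² = -2*103 - (62 - 60)² = -206 - 1*2² = -206 - 1*4 = -206 - 4 = -210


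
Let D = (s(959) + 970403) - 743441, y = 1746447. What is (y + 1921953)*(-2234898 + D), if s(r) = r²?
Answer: -3992154642000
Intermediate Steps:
D = 1146643 (D = (959² + 970403) - 743441 = (919681 + 970403) - 743441 = 1890084 - 743441 = 1146643)
(y + 1921953)*(-2234898 + D) = (1746447 + 1921953)*(-2234898 + 1146643) = 3668400*(-1088255) = -3992154642000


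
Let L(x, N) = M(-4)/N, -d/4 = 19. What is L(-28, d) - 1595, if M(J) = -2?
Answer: -60609/38 ≈ -1595.0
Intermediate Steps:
d = -76 (d = -4*19 = -76)
L(x, N) = -2/N
L(-28, d) - 1595 = -2/(-76) - 1595 = -2*(-1/76) - 1595 = 1/38 - 1595 = -60609/38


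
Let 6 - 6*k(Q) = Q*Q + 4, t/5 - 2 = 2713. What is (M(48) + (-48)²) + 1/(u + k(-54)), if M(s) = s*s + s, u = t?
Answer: 182831811/39268 ≈ 4656.0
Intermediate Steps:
t = 13575 (t = 10 + 5*2713 = 10 + 13565 = 13575)
u = 13575
M(s) = s + s² (M(s) = s² + s = s + s²)
k(Q) = ⅓ - Q²/6 (k(Q) = 1 - (Q*Q + 4)/6 = 1 - (Q² + 4)/6 = 1 - (4 + Q²)/6 = 1 + (-⅔ - Q²/6) = ⅓ - Q²/6)
(M(48) + (-48)²) + 1/(u + k(-54)) = (48*(1 + 48) + (-48)²) + 1/(13575 + (⅓ - ⅙*(-54)²)) = (48*49 + 2304) + 1/(13575 + (⅓ - ⅙*2916)) = (2352 + 2304) + 1/(13575 + (⅓ - 486)) = 4656 + 1/(13575 - 1457/3) = 4656 + 1/(39268/3) = 4656 + 3/39268 = 182831811/39268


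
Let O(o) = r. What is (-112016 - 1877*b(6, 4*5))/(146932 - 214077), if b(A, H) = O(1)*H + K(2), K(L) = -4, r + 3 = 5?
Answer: 179588/67145 ≈ 2.6746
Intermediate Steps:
r = 2 (r = -3 + 5 = 2)
O(o) = 2
b(A, H) = -4 + 2*H (b(A, H) = 2*H - 4 = -4 + 2*H)
(-112016 - 1877*b(6, 4*5))/(146932 - 214077) = (-112016 - 1877*(-4 + 2*(4*5)))/(146932 - 214077) = (-112016 - 1877*(-4 + 2*20))/(-67145) = (-112016 - 1877*(-4 + 40))*(-1/67145) = (-112016 - 1877*36)*(-1/67145) = (-112016 - 67572)*(-1/67145) = -179588*(-1/67145) = 179588/67145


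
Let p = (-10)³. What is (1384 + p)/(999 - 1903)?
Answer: -48/113 ≈ -0.42478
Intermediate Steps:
p = -1000
(1384 + p)/(999 - 1903) = (1384 - 1000)/(999 - 1903) = 384/(-904) = 384*(-1/904) = -48/113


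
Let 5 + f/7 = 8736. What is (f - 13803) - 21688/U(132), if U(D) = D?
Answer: 1555940/33 ≈ 47150.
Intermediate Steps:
f = 61117 (f = -35 + 7*8736 = -35 + 61152 = 61117)
(f - 13803) - 21688/U(132) = (61117 - 13803) - 21688/132 = 47314 - 21688*1/132 = 47314 - 5422/33 = 1555940/33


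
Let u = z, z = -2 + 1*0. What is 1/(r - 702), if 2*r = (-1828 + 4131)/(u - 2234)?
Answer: -4472/3141647 ≈ -0.0014235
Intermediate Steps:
z = -2 (z = -2 + 0 = -2)
u = -2
r = -2303/4472 (r = ((-1828 + 4131)/(-2 - 2234))/2 = (2303/(-2236))/2 = (2303*(-1/2236))/2 = (1/2)*(-2303/2236) = -2303/4472 ≈ -0.51498)
1/(r - 702) = 1/(-2303/4472 - 702) = 1/(-3141647/4472) = -4472/3141647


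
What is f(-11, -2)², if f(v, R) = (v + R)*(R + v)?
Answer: 28561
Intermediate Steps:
f(v, R) = (R + v)² (f(v, R) = (R + v)*(R + v) = (R + v)²)
f(-11, -2)² = ((-2 - 11)²)² = ((-13)²)² = 169² = 28561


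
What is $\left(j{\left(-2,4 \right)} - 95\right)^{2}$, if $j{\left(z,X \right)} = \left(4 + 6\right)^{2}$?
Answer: $25$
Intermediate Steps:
$j{\left(z,X \right)} = 100$ ($j{\left(z,X \right)} = 10^{2} = 100$)
$\left(j{\left(-2,4 \right)} - 95\right)^{2} = \left(100 - 95\right)^{2} = 5^{2} = 25$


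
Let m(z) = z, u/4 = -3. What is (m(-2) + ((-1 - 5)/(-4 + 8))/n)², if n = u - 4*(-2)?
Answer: 169/64 ≈ 2.6406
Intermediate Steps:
u = -12 (u = 4*(-3) = -12)
n = -4 (n = -12 - 4*(-2) = -12 + 8 = -4)
(m(-2) + ((-1 - 5)/(-4 + 8))/n)² = (-2 + ((-1 - 5)/(-4 + 8))/(-4))² = (-2 - 6/4*(-¼))² = (-2 - 6*¼*(-¼))² = (-2 - 3/2*(-¼))² = (-2 + 3/8)² = (-13/8)² = 169/64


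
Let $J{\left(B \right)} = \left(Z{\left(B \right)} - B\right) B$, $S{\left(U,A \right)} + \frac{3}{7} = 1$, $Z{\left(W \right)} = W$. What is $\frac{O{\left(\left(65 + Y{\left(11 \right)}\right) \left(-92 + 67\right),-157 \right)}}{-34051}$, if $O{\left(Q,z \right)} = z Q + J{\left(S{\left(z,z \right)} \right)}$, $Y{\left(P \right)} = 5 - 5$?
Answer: $- \frac{255125}{34051} \approx -7.4924$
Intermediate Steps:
$Y{\left(P \right)} = 0$ ($Y{\left(P \right)} = 5 - 5 = 0$)
$S{\left(U,A \right)} = \frac{4}{7}$ ($S{\left(U,A \right)} = - \frac{3}{7} + 1 = \frac{4}{7}$)
$J{\left(B \right)} = 0$ ($J{\left(B \right)} = \left(B - B\right) B = 0 B = 0$)
$O{\left(Q,z \right)} = Q z$ ($O{\left(Q,z \right)} = z Q + 0 = Q z + 0 = Q z$)
$\frac{O{\left(\left(65 + Y{\left(11 \right)}\right) \left(-92 + 67\right),-157 \right)}}{-34051} = \frac{\left(65 + 0\right) \left(-92 + 67\right) \left(-157\right)}{-34051} = 65 \left(-25\right) \left(-157\right) \left(- \frac{1}{34051}\right) = \left(-1625\right) \left(-157\right) \left(- \frac{1}{34051}\right) = 255125 \left(- \frac{1}{34051}\right) = - \frac{255125}{34051}$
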